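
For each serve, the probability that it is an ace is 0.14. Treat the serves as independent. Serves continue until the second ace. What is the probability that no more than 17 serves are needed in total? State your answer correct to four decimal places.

Finishing within 17 serves ⇔ at least 2 successes in the first 17. With X ~ Binomial(17, 0.14), P(Y ≤ 17) = 1 − P(X ≤ 1).
  k=0: C(17,0)·0.14^0·0.86^17 = 0.076997
  k=1: C(17,1)·0.14^1·0.86^16 = 0.213085
1 − 0.290082 = 0.709918

0.7099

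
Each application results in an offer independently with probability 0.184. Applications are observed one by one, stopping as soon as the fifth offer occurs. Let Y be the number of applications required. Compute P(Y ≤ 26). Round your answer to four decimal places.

0.5355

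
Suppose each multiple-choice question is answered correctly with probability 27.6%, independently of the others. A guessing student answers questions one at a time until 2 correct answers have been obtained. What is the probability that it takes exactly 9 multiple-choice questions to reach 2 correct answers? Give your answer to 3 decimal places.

Y = trial on which the second success occurs; negative binomial, r=2, p=0.276.
P(Y=9) = C(8,1) · p^2 · (1−p)^7
= 8 · 0.076176 · 0.10427 = 0.06354

0.064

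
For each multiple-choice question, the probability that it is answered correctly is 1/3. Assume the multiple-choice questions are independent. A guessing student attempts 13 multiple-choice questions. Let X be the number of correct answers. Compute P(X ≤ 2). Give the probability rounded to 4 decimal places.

X ~ Binomial(13, 0.333333); P(X ≤ 2) = Σ C(13,k) p^k (1−p)^(13−k) over k:
  k=0: C(13,0)·0.333333^0·0.666667^13 = 0.005138
  k=1: C(13,1)·0.333333^1·0.666667^12 = 0.033399
  k=2: C(13,2)·0.333333^2·0.666667^11 = 0.100196
Total = 0.138732

0.1387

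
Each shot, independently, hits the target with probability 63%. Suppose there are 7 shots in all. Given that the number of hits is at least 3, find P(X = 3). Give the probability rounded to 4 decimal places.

X ~ Binomial(7, 0.63). Want P(X=3 | X≥3) = P(X=3) / P(X≥3).
P(X=3) = C(7,3)·0.63^3·0.37^4 = 0.164020
P(X≥3) = 1 − 0.000949 − 0.011315 − 0.057797 = 0.929938
Ratio = 0.164020 / 0.929938 = 0.176377

0.1764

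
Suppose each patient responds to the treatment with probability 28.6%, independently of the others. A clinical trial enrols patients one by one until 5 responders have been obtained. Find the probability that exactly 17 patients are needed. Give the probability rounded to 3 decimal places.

0.061

Y = trial on which the fifth success occurs; negative binomial, r=5, p=0.286.
P(Y=17) = C(16,4) · p^5 · (1−p)^12
= 1820 · 0.0019135 · 0.017554 = 0.06113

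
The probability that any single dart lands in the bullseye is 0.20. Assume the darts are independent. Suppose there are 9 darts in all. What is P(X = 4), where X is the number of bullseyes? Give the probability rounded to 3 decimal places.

X ~ Binomial(n=9, p=0.20).
P(X=4) = C(9,4) · p^4 · (1−p)^5
= 126 · 0.0016 · 0.32768 = 0.06606

0.066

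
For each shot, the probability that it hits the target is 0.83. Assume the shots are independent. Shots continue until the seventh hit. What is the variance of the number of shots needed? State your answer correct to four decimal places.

1.7274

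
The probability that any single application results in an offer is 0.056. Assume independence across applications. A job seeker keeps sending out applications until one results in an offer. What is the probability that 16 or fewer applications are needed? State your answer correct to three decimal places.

Y = number of applications to the first success; geometric, p = 0.056.
P(Y ≤ 16) = 1 − (1−p)^16 = 1 − 0.39770 = 0.60230

0.602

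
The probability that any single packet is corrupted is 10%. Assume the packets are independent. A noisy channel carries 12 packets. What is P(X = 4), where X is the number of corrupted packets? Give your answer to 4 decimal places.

X ~ Binomial(n=12, p=0.10).
P(X=4) = C(12,4) · p^4 · (1−p)^8
= 495 · 0.0001 · 0.43047 = 0.021308

0.0213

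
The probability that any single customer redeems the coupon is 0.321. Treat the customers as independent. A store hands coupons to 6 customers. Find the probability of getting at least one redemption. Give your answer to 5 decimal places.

0.90200

P(at least one) = 1 − P(none) = 1 − (1 − 0.321)^6
= 1 − 0.0979983 = 0.9020017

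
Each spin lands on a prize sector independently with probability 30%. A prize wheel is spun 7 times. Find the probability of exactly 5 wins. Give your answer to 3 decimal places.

X ~ Binomial(n=7, p=0.30).
P(X=5) = C(7,5) · p^5 · (1−p)^2
= 21 · 0.00243 · 0.49 = 0.02500

0.025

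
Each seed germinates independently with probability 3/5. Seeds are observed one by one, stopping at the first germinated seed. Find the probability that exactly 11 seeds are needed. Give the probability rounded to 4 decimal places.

Geometric (trials to first success), p = 0.60.
P(Y = 11) = (1−p)^10 · p = 0.00010486 · 0.60 = 0.000063

0.0001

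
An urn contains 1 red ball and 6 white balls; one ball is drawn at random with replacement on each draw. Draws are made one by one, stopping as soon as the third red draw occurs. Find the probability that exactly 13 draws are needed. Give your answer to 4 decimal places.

0.0412

Y = trial on which the third success occurs; negative binomial, r=3, p=0.142857.
P(Y=13) = C(12,2) · p^3 · (1−p)^10
= 66 · 0.0029155 · 0.21406 = 0.041189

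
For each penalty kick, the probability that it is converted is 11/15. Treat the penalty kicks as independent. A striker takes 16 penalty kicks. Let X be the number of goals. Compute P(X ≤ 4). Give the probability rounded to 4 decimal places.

X ~ Binomial(16, 0.733333); P(X ≤ 4) = Σ C(16,k) p^k (1−p)^(16−k) over k:
  k=0: C(16,0)·0.733333^0·0.266667^16 = 0.000000
  k=1: C(16,1)·0.733333^1·0.266667^15 = 0.000000
  k=2: C(16,2)·0.733333^2·0.266667^14 = 0.000001
  k=3: C(16,3)·0.733333^3·0.266667^13 = 0.000008
  k=4: C(16,4)·0.733333^4·0.266667^12 = 0.000068
Total = 0.000076

0.0001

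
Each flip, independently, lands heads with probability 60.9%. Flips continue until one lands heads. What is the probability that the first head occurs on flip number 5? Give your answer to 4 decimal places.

Geometric (trials to first success), p = 0.609.
P(Y = 5) = (1−p)^4 · p = 0.023373 · 0.609 = 0.014234

0.0142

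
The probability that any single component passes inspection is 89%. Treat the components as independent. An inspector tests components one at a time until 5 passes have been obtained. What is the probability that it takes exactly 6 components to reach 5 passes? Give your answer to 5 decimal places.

Y = trial on which the fifth success occurs; negative binomial, r=5, p=0.89.
P(Y=6) = C(5,4) · p^5 · (1−p)^1
= 5 · 0.55841 · 0.11 = 0.3071233

0.30712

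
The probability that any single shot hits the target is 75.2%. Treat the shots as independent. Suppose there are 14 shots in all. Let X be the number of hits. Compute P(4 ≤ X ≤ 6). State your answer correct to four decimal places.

0.0098

X ~ Binomial(14, 0.752); P(4 ≤ X ≤ 6) = Σ C(14,k) p^k (1−p)^(14−k) over k:
  k=4: C(14,4)·0.752^4·0.248^10 = 0.000282
  k=5: C(14,5)·0.752^5·0.248^9 = 0.001709
  k=6: C(14,6)·0.752^6·0.248^8 = 0.007771
Total = 0.009761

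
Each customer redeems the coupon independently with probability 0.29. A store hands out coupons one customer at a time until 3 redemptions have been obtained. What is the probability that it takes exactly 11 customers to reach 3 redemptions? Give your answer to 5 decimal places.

0.07087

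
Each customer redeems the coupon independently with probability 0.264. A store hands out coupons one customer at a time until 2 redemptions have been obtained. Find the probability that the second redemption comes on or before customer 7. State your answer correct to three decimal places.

Finishing within 7 customers ⇔ at least 2 successes in the first 7. With X ~ Binomial(7, 0.264), P(Y ≤ 7) = 1 − P(X ≤ 1).
  k=0: C(7,0)·0.264^0·0.736^7 = 0.11699
  k=1: C(7,1)·0.264^1·0.736^6 = 0.29374
1 − 0.41073 = 0.58927

0.589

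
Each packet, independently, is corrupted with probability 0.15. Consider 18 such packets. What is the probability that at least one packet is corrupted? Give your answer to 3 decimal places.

P(at least one) = 1 − P(none) = 1 − (1 − 0.15)^18
= 1 − 0.05365 = 0.94635

0.946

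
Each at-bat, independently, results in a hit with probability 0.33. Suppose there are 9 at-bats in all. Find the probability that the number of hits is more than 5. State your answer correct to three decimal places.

0.040

X ~ Binomial(9, 0.33); P(X ≥ 6) = Σ C(9,k) p^k (1−p)^(9−k) over k:
  k=6: C(9,6)·0.33^6·0.67^3 = 0.03263
  k=7: C(9,7)·0.33^7·0.67^2 = 0.00689
  k=8: C(9,8)·0.33^8·0.67^1 = 0.00085
  k=9: C(9,9)·0.33^9·0.67^0 = 0.00005
Total = 0.04041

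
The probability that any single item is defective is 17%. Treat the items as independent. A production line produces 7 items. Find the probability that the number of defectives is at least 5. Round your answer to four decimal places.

0.0022

X ~ Binomial(7, 0.17); P(X ≥ 5) = Σ C(7,k) p^k (1−p)^(7−k) over k:
  k=5: C(7,5)·0.17^5·0.83^2 = 0.002054
  k=6: C(7,6)·0.17^6·0.83^1 = 0.000140
  k=7: C(7,7)·0.17^7·0.83^0 = 0.000004
Total = 0.002198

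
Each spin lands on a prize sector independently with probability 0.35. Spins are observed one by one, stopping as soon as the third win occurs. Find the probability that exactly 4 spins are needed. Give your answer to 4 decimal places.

Y = trial on which the third success occurs; negative binomial, r=3, p=0.35.
P(Y=4) = C(3,2) · p^3 · (1−p)^1
= 3 · 0.042875 · 0.65 = 0.083606

0.0836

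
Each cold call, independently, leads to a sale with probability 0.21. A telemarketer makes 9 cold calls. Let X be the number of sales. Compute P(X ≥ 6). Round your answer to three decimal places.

0.004

X ~ Binomial(9, 0.21); P(X ≥ 6) = Σ C(9,k) p^k (1−p)^(9−k) over k:
  k=6: C(9,6)·0.21^6·0.79^3 = 0.00355
  k=7: C(9,7)·0.21^7·0.79^2 = 0.00040
  k=8: C(9,8)·0.21^8·0.79^1 = 0.00003
  k=9: C(9,9)·0.21^9·0.79^0 = 0.00000
Total = 0.00398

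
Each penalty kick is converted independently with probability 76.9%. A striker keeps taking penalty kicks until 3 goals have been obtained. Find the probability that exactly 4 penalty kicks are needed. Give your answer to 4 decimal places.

Y = trial on which the third success occurs; negative binomial, r=3, p=0.769.
P(Y=4) = C(3,2) · p^3 · (1−p)^1
= 3 · 0.45476 · 0.231 = 0.315146

0.3151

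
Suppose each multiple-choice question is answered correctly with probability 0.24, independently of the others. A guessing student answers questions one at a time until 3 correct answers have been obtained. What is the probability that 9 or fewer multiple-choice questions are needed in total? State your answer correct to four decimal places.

0.3713

Finishing within 9 multiple-choice questions ⇔ at least 3 successes in the first 9. With X ~ Binomial(9, 0.24), P(Y ≤ 9) = 1 − P(X ≤ 2).
  k=0: C(9,0)·0.24^0·0.76^9 = 0.084591
  k=1: C(9,1)·0.24^1·0.76^8 = 0.240416
  k=2: C(9,2)·0.24^2·0.76^7 = 0.303683
1 − 0.628689 = 0.371311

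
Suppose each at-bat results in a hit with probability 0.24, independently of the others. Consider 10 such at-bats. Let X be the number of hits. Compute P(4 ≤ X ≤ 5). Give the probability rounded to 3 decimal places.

0.185

X ~ Binomial(10, 0.24); P(4 ≤ X ≤ 5) = Σ C(10,k) p^k (1−p)^(10−k) over k:
  k=4: C(10,4)·0.24^4·0.76^6 = 0.13426
  k=5: C(10,5)·0.24^5·0.76^5 = 0.05088
Total = 0.18514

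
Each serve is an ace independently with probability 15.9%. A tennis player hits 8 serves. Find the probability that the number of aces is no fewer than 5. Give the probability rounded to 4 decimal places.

0.0037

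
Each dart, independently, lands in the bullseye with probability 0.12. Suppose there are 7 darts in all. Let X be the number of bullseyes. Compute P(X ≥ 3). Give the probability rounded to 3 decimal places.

X ~ Binomial(7, 0.12); P(X ≥ 3) = Σ C(7,k) p^k (1−p)^(7−k) over k:
  k=3: C(7,3)·0.12^3·0.88^4 = 0.03627
  k=4: C(7,4)·0.12^4·0.88^3 = 0.00495
  k=5: C(7,5)·0.12^5·0.88^2 = 0.00040
  k=6: C(7,6)·0.12^6·0.88^1 = 0.00002
  k=7: C(7,7)·0.12^7·0.88^0 = 0.00000
Total = 0.04164

0.042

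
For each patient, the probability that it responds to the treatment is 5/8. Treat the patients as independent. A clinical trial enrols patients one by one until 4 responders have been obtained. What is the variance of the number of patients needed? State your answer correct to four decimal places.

3.8400

Y = total patients until the fourth success; negative binomial with r=4, p=0.625.
Var(Y) = r(1−p)/p² = 4·0.375 / 0.625² = 3.840000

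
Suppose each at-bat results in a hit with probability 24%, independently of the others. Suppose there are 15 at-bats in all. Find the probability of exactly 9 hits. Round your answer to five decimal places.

X ~ Binomial(n=15, p=0.24).
P(X=9) = C(15,9) · p^9 · (1−p)^6
= 5005 · 2.6418e-06 · 0.1927 = 0.0025479

0.00255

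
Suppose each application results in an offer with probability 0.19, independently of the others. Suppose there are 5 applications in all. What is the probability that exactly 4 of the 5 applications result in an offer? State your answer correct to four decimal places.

0.0053

X ~ Binomial(n=5, p=0.19).
P(X=4) = C(5,4) · p^4 · (1−p)^1
= 5 · 0.0013032 · 0.81 = 0.005278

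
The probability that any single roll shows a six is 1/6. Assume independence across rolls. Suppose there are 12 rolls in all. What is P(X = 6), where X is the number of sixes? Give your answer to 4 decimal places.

X ~ Binomial(n=12, p=0.166667).
P(X=6) = C(12,6) · p^6 · (1−p)^6
= 924 · 2.1433e-05 · 0.3349 = 0.006632

0.0066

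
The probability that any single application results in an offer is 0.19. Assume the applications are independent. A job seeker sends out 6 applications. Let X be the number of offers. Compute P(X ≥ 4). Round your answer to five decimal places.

0.01408

X ~ Binomial(6, 0.19); P(X ≥ 4) = Σ C(6,k) p^k (1−p)^(6−k) over k:
  k=4: C(6,4)·0.19^4·0.81^2 = 0.0128255
  k=5: C(6,5)·0.19^5·0.81^1 = 0.0012034
  k=6: C(6,6)·0.19^6·0.81^0 = 0.0000470
Total = 0.0140760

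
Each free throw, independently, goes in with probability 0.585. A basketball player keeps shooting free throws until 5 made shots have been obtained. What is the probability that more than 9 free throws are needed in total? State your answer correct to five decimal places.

0.29867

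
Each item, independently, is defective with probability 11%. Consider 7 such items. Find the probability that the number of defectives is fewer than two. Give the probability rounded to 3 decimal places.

0.825

X ~ Binomial(7, 0.11); P(X ≤ 1) = Σ C(7,k) p^k (1−p)^(7−k) over k:
  k=0: C(7,0)·0.11^0·0.89^7 = 0.44231
  k=1: C(7,1)·0.11^1·0.89^6 = 0.38268
Total = 0.82499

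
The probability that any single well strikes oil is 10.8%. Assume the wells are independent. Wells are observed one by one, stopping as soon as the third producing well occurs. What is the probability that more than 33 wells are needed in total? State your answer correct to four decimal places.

0.2931

Needing more than 33 wells ⇔ fewer than 3 successes in the first 33. With X ~ Binomial(33, 0.108), P(Y > 33) = P(X ≤ 2).
  k=0: C(33,0)·0.108^0·0.892^33 = 0.023017
  k=1: C(33,1)·0.108^1·0.892^32 = 0.091963
  k=2: C(33,2)·0.108^2·0.892^31 = 0.178152
P(X ≤ 2) = 0.293132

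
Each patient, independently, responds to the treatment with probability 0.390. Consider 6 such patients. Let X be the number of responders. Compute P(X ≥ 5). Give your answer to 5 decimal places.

0.03654

X ~ Binomial(6, 0.39); P(X ≥ 5) = Σ C(6,k) p^k (1−p)^(6−k) over k:
  k=5: C(6,5)·0.39^5·0.61^1 = 0.0330221
  k=6: C(6,6)·0.39^6·0.61^0 = 0.0035187
Total = 0.0365408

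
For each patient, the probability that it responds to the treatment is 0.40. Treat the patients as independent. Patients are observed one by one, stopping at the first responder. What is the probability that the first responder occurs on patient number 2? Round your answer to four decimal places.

0.2400

Geometric (trials to first success), p = 0.40.
P(Y = 2) = (1−p)^1 · p = 0.6 · 0.40 = 0.240000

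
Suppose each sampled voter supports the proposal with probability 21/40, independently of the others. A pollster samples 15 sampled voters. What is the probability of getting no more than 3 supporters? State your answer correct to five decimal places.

X ~ Binomial(15, 0.525); P(X ≤ 3) = Σ C(15,k) p^k (1−p)^(15−k) over k:
  k=0: C(15,0)·0.525^0·0.475^15 = 0.0000141
  k=1: C(15,1)·0.525^1·0.475^14 = 0.0002344
  k=2: C(15,2)·0.525^2·0.475^13 = 0.0018135
  k=3: C(15,3)·0.525^3·0.475^12 = 0.0086859
Total = 0.0107479

0.01075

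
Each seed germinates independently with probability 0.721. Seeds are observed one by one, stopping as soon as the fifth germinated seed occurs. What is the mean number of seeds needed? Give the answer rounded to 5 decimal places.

Y = total seeds until the fifth success; negative binomial with r=5, p=0.721.
E[Y] = r / p = 5 / 0.721 = 6.9348128

6.93481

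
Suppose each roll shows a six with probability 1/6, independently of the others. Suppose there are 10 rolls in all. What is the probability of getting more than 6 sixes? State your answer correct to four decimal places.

0.0003

X ~ Binomial(10, 0.166667); P(X ≥ 7) = Σ C(10,k) p^k (1−p)^(10−k) over k:
  k=7: C(10,7)·0.166667^7·0.833333^3 = 0.000248
  k=8: C(10,8)·0.166667^8·0.833333^2 = 0.000019
  k=9: C(10,9)·0.166667^9·0.833333^1 = 0.000001
  k=10: C(10,10)·0.166667^10·0.833333^0 = 0.000000
Total = 0.000268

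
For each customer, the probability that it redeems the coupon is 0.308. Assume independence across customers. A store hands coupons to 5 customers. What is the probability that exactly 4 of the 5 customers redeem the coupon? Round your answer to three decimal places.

0.031

X ~ Binomial(n=5, p=0.308).
P(X=4) = C(5,4) · p^4 · (1−p)^1
= 5 · 0.0089992 · 0.692 = 0.03114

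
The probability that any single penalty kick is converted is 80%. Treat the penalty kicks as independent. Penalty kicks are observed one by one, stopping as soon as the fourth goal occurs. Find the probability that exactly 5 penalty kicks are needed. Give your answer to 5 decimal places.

0.32768

Y = trial on which the fourth success occurs; negative binomial, r=4, p=0.80.
P(Y=5) = C(4,3) · p^4 · (1−p)^1
= 4 · 0.4096 · 0.2 = 0.3276800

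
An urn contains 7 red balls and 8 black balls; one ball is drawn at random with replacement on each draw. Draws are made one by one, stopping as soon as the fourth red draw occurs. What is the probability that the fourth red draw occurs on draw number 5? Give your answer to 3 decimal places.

0.101

Y = trial on which the fourth success occurs; negative binomial, r=4, p=0.466667.
P(Y=5) = C(4,3) · p^4 · (1−p)^1
= 4 · 0.047427 · 0.53333 = 0.10118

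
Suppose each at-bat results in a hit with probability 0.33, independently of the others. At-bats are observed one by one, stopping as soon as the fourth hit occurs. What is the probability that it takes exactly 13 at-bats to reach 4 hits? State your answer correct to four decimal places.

0.0710

Y = trial on which the fourth success occurs; negative binomial, r=4, p=0.33.
P(Y=13) = C(12,3) · p^4 · (1−p)^9
= 220 · 0.011859 · 0.027207 = 0.070983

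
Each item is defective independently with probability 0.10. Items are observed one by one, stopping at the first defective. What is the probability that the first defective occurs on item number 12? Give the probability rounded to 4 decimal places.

Geometric (trials to first success), p = 0.10.
P(Y = 12) = (1−p)^11 · p = 0.31381 · 0.10 = 0.031381

0.0314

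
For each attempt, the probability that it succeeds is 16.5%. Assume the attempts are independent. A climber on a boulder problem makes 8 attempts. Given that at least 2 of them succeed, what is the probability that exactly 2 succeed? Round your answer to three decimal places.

0.662

X ~ Binomial(8, 0.165). Want P(X=2 | X≥2) = P(X=2) / P(X≥2).
P(X=2) = C(8,2)·0.165^2·0.835^6 = 0.25837
P(X≥2) = 1 − 0.23632 − 0.37358 = 0.39011
Ratio = 0.25837 / 0.39011 = 0.66231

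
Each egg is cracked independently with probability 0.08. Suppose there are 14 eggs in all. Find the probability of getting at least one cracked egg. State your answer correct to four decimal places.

P(at least one) = 1 − P(none) = 1 − (1 − 0.08)^14
= 1 − 0.311193 = 0.688807

0.6888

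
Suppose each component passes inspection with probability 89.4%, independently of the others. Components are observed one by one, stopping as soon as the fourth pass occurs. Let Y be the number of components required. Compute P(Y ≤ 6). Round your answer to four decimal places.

0.9814

Finishing within 6 components ⇔ at least 4 successes in the first 6. With X ~ Binomial(6, 0.894), P(Y ≤ 6) = 1 − P(X ≤ 3).
  k=0: C(6,0)·0.894^0·0.106^6 = 0.000001
  k=1: C(6,1)·0.894^1·0.106^5 = 0.000072
  k=2: C(6,2)·0.894^2·0.106^4 = 0.001514
  k=3: C(6,3)·0.894^3·0.106^3 = 0.017020
1 − 0.018607 = 0.981393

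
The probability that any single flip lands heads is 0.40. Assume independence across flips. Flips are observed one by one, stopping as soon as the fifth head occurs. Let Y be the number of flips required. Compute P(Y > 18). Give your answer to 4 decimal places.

Needing more than 18 flips ⇔ fewer than 5 successes in the first 18. With X ~ Binomial(18, 0.40), P(Y > 18) = P(X ≤ 4).
  k=0: C(18,0)·0.40^0·0.60^18 = 0.000102
  k=1: C(18,1)·0.40^1·0.60^17 = 0.001219
  k=2: C(18,2)·0.40^2·0.60^16 = 0.006906
  k=3: C(18,3)·0.40^3·0.60^15 = 0.024555
  k=4: C(18,4)·0.40^4·0.60^14 = 0.061387
P(X ≤ 4) = 0.094169

0.0942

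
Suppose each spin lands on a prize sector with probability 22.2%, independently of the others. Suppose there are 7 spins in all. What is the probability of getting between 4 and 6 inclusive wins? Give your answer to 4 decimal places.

0.0475

X ~ Binomial(7, 0.222); P(4 ≤ X ≤ 6) = Σ C(7,k) p^k (1−p)^(7−k) over k:
  k=4: C(7,4)·0.222^4·0.778^3 = 0.040033
  k=5: C(7,5)·0.222^5·0.778^2 = 0.006854
  k=6: C(7,6)·0.222^6·0.778^1 = 0.000652
Total = 0.047539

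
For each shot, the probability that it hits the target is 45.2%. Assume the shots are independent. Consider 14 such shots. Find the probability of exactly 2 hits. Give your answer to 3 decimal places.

X ~ Binomial(n=14, p=0.452).
P(X=2) = C(14,2) · p^2 · (1−p)^12
= 91 · 0.2043 · 0.00073344 = 0.01364

0.014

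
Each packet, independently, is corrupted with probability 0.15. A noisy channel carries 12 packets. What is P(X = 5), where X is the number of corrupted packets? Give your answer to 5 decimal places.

0.01928

X ~ Binomial(n=12, p=0.15).
P(X=5) = C(12,5) · p^5 · (1−p)^7
= 792 · 7.5937e-05 · 0.32058 = 0.0192803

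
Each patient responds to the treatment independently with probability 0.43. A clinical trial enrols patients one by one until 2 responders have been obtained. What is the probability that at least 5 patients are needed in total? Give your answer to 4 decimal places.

0.4241

Needing more than 4 patients ⇔ fewer than 2 successes in the first 4. With X ~ Binomial(4, 0.43), P(Y > 4) = P(X ≤ 1).
  k=0: C(4,0)·0.43^0·0.57^4 = 0.105560
  k=1: C(4,1)·0.43^1·0.57^3 = 0.318532
P(X ≤ 1) = 0.424092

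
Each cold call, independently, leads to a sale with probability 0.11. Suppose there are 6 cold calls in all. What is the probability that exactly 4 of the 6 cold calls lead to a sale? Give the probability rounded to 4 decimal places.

0.0017

X ~ Binomial(n=6, p=0.11).
P(X=4) = C(6,4) · p^4 · (1−p)^2
= 15 · 0.00014641 · 0.7921 = 0.001740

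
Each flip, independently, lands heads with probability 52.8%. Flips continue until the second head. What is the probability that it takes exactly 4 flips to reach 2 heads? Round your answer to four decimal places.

Y = trial on which the second success occurs; negative binomial, r=2, p=0.528.
P(Y=4) = C(3,1) · p^2 · (1−p)^2
= 3 · 0.27878 · 0.22278 = 0.186326

0.1863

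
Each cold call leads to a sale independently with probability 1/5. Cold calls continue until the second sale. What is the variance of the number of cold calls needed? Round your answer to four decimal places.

Y = total cold calls until the second success; negative binomial with r=2, p=0.20.
Var(Y) = r(1−p)/p² = 2·0.80 / 0.20² = 40.000000

40.0000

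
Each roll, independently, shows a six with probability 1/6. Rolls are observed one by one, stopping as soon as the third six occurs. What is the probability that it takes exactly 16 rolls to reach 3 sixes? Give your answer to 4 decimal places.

Y = trial on which the third success occurs; negative binomial, r=3, p=0.166667.
P(Y=16) = C(15,2) · p^3 · (1−p)^13
= 105 · 0.0046296 · 0.093464 = 0.045434

0.0454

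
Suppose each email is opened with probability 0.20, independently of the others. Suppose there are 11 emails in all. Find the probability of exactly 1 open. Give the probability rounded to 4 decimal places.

0.2362

X ~ Binomial(n=11, p=0.20).
P(X=1) = C(11,1) · p^1 · (1−p)^10
= 11 · 0.2 · 0.10737 = 0.236223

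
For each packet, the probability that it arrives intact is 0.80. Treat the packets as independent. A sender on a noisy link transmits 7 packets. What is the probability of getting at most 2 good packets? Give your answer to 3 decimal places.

0.005

X ~ Binomial(7, 0.80); P(X ≤ 2) = Σ C(7,k) p^k (1−p)^(7−k) over k:
  k=0: C(7,0)·0.80^0·0.20^7 = 0.00001
  k=1: C(7,1)·0.80^1·0.20^6 = 0.00036
  k=2: C(7,2)·0.80^2·0.20^5 = 0.00430
Total = 0.00467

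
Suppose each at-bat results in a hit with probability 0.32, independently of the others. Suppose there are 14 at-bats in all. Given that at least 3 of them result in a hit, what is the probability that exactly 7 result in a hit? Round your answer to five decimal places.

0.09064

X ~ Binomial(14, 0.32). Want P(X=7 | X≥3) = P(X=7) / P(X≥3).
P(X=7) = C(14,7)·0.32^7·0.68^7 = 0.0792792
P(X≥3) = 1 − 0.0045199 − 0.0297779 − 0.0910853 = 0.8746170
Ratio = 0.0792792 / 0.8746170 = 0.0906445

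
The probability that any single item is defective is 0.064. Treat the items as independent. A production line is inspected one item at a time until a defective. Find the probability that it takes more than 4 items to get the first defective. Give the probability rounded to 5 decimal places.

0.76754

Y = number of items to the first success; geometric, p = 0.064.
P(Y > 4) = P(first 4 all fail) = (1−p)^4 = 0.7675442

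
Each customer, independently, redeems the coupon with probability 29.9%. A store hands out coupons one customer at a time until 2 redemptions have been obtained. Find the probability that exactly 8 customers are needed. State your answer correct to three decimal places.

0.074

Y = trial on which the second success occurs; negative binomial, r=2, p=0.299.
P(Y=8) = C(7,1) · p^2 · (1−p)^6
= 7 · 0.089401 · 0.11866 = 0.07426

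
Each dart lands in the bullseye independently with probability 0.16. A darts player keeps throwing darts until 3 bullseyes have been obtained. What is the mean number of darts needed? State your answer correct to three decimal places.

18.750

Y = total darts until the third success; negative binomial with r=3, p=0.16.
E[Y] = r / p = 3 / 0.16 = 18.75000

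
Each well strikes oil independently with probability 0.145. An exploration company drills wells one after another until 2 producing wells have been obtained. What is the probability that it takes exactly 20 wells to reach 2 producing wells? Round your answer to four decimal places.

Y = trial on which the second success occurs; negative binomial, r=2, p=0.145.
P(Y=20) = C(19,1) · p^2 · (1−p)^18
= 19 · 0.021025 · 0.05962 = 0.023817

0.0238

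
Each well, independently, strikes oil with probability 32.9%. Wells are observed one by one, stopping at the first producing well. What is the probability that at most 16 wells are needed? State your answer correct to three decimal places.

Y = number of wells to the first success; geometric, p = 0.329.
P(Y ≤ 16) = 1 − (1−p)^16 = 1 − 0.00169 = 0.99831

0.998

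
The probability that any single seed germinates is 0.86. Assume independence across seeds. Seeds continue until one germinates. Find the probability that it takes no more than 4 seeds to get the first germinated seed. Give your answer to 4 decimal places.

0.9996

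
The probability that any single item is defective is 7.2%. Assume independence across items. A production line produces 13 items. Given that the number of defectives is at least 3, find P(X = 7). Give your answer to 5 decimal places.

X ~ Binomial(13, 0.072). Want P(X=7 | X≥3) = P(X=7) / P(X≥3).
P(X=7) = C(13,7)·0.072^7·0.928^6 = 0.0000110
P(X≥3) = 1 − 0.3785504 − 0.3818137 − 0.1777409 = 0.0618950
Ratio = 0.0000110 / 0.0618950 = 0.0001776

0.00018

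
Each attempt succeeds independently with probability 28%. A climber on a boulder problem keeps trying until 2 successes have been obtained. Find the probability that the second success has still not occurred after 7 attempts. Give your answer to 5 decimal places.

0.37336

Needing more than 7 attempts ⇔ fewer than 2 successes in the first 7. With X ~ Binomial(7, 0.28), P(Y > 7) = P(X ≤ 1).
  k=0: C(7,0)·0.28^0·0.72^7 = 0.1003061
  k=1: C(7,1)·0.28^1·0.72^6 = 0.2730556
P(X ≤ 1) = 0.3733617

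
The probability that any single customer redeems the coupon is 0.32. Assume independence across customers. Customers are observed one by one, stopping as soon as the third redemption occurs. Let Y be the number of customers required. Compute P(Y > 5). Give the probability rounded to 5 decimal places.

Needing more than 5 customers ⇔ fewer than 3 successes in the first 5. With X ~ Binomial(5, 0.32), P(Y > 5) = P(X ≤ 2).
  k=0: C(5,0)·0.32^0·0.68^5 = 0.1453934
  k=1: C(5,1)·0.32^1·0.68^4 = 0.3421020
  k=2: C(5,2)·0.32^2·0.68^3 = 0.3219784
P(X ≤ 2) = 0.8094737

0.80947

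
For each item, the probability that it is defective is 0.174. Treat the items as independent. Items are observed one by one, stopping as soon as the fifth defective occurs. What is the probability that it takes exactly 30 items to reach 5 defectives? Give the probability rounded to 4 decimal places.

Y = trial on which the fifth success occurs; negative binomial, r=5, p=0.174.
P(Y=30) = C(29,4) · p^5 · (1−p)^25
= 23751 · 0.00015949 · 0.0084043 = 0.031837

0.0318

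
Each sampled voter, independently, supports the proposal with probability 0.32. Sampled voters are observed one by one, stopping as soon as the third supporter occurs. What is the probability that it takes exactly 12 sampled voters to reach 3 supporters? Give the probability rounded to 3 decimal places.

Y = trial on which the third success occurs; negative binomial, r=3, p=0.32.
P(Y=12) = C(11,2) · p^3 · (1−p)^9
= 55 · 0.032768 · 0.031087 = 0.05603

0.056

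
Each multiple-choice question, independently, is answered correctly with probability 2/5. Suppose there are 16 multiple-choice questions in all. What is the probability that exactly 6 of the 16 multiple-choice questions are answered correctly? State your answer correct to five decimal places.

0.19833

X ~ Binomial(n=16, p=0.40).
P(X=6) = C(16,6) · p^6 · (1−p)^10
= 8008 · 0.004096 · 0.0060466 = 0.1983337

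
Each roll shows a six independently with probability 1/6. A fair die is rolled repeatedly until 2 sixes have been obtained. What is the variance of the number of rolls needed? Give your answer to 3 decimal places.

Y = total rolls until the second success; negative binomial with r=2, p=0.166667.
Var(Y) = r(1−p)/p² = 2·0.833333 / 0.166667² = 60.00000

60.000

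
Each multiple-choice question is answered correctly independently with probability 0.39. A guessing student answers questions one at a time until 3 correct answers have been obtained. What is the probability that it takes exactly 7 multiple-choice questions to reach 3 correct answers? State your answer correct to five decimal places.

Y = trial on which the third success occurs; negative binomial, r=3, p=0.39.
P(Y=7) = C(6,2) · p^3 · (1−p)^4
= 15 · 0.059319 · 0.13846 = 0.1231982

0.12320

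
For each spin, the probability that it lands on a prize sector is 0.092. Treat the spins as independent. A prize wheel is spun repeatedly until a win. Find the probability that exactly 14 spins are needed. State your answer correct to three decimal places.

Geometric (trials to first success), p = 0.092.
P(Y = 14) = (1−p)^13 · p = 0.28518 · 0.092 = 0.02624

0.026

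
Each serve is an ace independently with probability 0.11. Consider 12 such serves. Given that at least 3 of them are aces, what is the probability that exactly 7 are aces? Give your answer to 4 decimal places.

X ~ Binomial(12, 0.11). Want P(X=7 | X≥3) = P(X=7) / P(X≥3).
P(X=7) = C(12,7)·0.11^7·0.89^5 = 0.000086
P(X≥3) = 1 − 0.246990 − 0.366323 − 0.249017 = 0.137670
Ratio = 0.000086 / 0.137670 = 0.000626

0.0006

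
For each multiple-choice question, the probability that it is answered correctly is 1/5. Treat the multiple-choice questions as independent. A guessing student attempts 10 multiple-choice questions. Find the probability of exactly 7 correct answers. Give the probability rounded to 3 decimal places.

X ~ Binomial(n=10, p=0.20).
P(X=7) = C(10,7) · p^7 · (1−p)^3
= 120 · 1.28e-05 · 0.512 = 0.00079

0.001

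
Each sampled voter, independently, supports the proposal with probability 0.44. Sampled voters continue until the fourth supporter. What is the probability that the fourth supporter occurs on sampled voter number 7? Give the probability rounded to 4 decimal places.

Y = trial on which the fourth success occurs; negative binomial, r=4, p=0.44.
P(Y=7) = C(6,3) · p^4 · (1−p)^3
= 20 · 0.037481 · 0.17562 = 0.131645

0.1316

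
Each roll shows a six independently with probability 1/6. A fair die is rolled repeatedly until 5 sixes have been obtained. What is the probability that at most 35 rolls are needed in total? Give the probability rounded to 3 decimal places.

Finishing within 35 rolls ⇔ at least 5 successes in the first 35. With X ~ Binomial(35, 0.166667), P(Y ≤ 35) = 1 − P(X ≤ 4).
  k=0: C(35,0)·0.166667^0·0.833333^35 = 0.00169
  k=1: C(35,1)·0.166667^1·0.833333^34 = 0.01185
  k=2: C(35,2)·0.166667^2·0.833333^33 = 0.04029
  k=3: C(35,3)·0.166667^3·0.833333^32 = 0.08865
  k=4: C(35,4)·0.166667^4·0.833333^31 = 0.14183
1 − 0.28432 = 0.71568

0.716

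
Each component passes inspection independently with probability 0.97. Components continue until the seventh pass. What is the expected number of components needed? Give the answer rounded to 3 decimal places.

Y = total components until the seventh success; negative binomial with r=7, p=0.97.
E[Y] = r / p = 7 / 0.97 = 7.21649

7.216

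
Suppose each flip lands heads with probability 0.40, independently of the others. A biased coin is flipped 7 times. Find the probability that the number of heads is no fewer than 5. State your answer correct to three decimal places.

X ~ Binomial(7, 0.40); P(X ≥ 5) = Σ C(7,k) p^k (1−p)^(7−k) over k:
  k=5: C(7,5)·0.40^5·0.60^2 = 0.07741
  k=6: C(7,6)·0.40^6·0.60^1 = 0.01720
  k=7: C(7,7)·0.40^7·0.60^0 = 0.00164
Total = 0.09626

0.096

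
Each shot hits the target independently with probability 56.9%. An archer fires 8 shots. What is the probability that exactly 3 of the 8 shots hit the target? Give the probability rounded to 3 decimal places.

0.153

X ~ Binomial(n=8, p=0.569).
P(X=3) = C(8,3) · p^3 · (1−p)^5
= 56 · 0.18422 · 0.014873 = 0.15343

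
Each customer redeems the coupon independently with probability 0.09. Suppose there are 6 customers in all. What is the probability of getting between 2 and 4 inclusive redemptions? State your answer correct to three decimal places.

0.095

X ~ Binomial(6, 0.09); P(2 ≤ X ≤ 4) = Σ C(6,k) p^k (1−p)^(6−k) over k:
  k=2: C(6,2)·0.09^2·0.91^4 = 0.08332
  k=3: C(6,3)·0.09^3·0.91^3 = 0.01099
  k=4: C(6,4)·0.09^4·0.91^2 = 0.00081
Total = 0.09512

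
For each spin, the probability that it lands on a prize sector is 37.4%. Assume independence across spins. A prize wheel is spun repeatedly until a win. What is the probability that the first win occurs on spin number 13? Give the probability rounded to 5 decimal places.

Geometric (trials to first success), p = 0.374.
P(Y = 13) = (1−p)^12 · p = 0.0036215 · 0.374 = 0.0013545

0.00135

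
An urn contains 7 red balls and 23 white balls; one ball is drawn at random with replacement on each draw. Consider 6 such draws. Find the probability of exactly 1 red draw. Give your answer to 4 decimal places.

0.3708

X ~ Binomial(n=6, p=0.233333).
P(X=1) = C(6,1) · p^1 · (1−p)^5
= 6 · 0.23333 · 0.26487 = 0.370818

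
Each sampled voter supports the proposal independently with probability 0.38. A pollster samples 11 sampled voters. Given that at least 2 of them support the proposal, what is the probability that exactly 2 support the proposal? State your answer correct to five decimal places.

0.11202

X ~ Binomial(11, 0.38). Want P(X=2 | X≥2) = P(X=2) / P(X≥2).
P(X=2) = C(11,2)·0.38^2·0.62^9 = 0.1075115
P(X≥2) = 1 − 0.0052037 − 0.0350827 = 0.9597136
Ratio = 0.1075115 / 0.9597136 = 0.1120246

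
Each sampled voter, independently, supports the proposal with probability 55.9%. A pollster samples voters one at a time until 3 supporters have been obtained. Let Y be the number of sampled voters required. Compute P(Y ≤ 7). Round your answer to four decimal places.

0.8585

Finishing within 7 sampled voters ⇔ at least 3 successes in the first 7. With X ~ Binomial(7, 0.559), P(Y ≤ 7) = 1 − P(X ≤ 2).
  k=0: C(7,0)·0.559^0·0.441^7 = 0.003244
  k=1: C(7,1)·0.559^1·0.441^6 = 0.028783
  k=2: C(7,2)·0.559^2·0.441^5 = 0.109455
1 − 0.141482 = 0.858518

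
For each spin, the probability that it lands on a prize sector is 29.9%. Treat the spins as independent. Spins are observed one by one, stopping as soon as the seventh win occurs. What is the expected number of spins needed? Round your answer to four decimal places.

Y = total spins until the seventh success; negative binomial with r=7, p=0.299.
E[Y] = r / p = 7 / 0.299 = 23.411371

23.4114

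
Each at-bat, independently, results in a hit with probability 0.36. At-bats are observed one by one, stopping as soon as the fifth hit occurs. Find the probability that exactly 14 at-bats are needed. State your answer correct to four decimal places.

Y = trial on which the fifth success occurs; negative binomial, r=5, p=0.36.
P(Y=14) = C(13,4) · p^5 · (1−p)^9
= 715 · 0.0060466 · 0.018014 = 0.077882

0.0779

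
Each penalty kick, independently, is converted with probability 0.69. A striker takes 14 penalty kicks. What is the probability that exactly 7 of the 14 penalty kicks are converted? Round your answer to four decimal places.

X ~ Binomial(n=14, p=0.69).
P(X=7) = C(14,7) · p^7 · (1−p)^7
= 3432 · 0.074464 · 0.00027513 = 0.070311

0.0703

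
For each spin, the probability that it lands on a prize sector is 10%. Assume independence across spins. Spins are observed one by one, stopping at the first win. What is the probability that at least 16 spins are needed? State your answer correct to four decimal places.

0.2059

Y = number of spins to the first success; geometric, p = 0.10.
P(Y > 15) = P(first 15 all fail) = (1−p)^15 = 0.205891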